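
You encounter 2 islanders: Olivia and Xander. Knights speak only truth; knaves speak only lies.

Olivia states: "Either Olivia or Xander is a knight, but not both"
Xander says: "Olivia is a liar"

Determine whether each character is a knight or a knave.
Olivia is a knight.
Xander is a knave.

Verification:
- Olivia (knight) says "Either Olivia or Xander is a knight, but not both" - this is TRUE because Olivia is a knight and Xander is a knave.
- Xander (knave) says "Olivia is a liar" - this is FALSE (a lie) because Olivia is a knight.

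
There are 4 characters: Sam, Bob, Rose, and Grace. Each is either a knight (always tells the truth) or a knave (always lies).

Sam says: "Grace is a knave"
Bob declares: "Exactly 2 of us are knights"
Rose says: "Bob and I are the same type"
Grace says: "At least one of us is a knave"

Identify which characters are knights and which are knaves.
Sam is a knave.
Bob is a knight.
Rose is a knave.
Grace is a knight.

Verification:
- Sam (knave) says "Grace is a knave" - this is FALSE (a lie) because Grace is a knight.
- Bob (knight) says "Exactly 2 of us are knights" - this is TRUE because there are 2 knights.
- Rose (knave) says "Bob and I are the same type" - this is FALSE (a lie) because Rose is a knave and Bob is a knight.
- Grace (knight) says "At least one of us is a knave" - this is TRUE because Sam and Rose are knaves.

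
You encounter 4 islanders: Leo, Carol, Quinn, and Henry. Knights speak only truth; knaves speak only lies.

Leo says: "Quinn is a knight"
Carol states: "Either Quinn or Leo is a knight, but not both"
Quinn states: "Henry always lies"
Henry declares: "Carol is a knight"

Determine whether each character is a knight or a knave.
Leo is a knight.
Carol is a knave.
Quinn is a knight.
Henry is a knave.

Verification:
- Leo (knight) says "Quinn is a knight" - this is TRUE because Quinn is a knight.
- Carol (knave) says "Either Quinn or Leo is a knight, but not both" - this is FALSE (a lie) because Quinn is a knight and Leo is a knight.
- Quinn (knight) says "Henry always lies" - this is TRUE because Henry is a knave.
- Henry (knave) says "Carol is a knight" - this is FALSE (a lie) because Carol is a knave.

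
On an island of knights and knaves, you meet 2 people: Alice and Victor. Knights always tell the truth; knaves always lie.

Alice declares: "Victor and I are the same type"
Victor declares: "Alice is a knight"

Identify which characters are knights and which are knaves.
Alice is a knight.
Victor is a knight.

Verification:
- Alice (knight) says "Victor and I are the same type" - this is TRUE because Alice is a knight and Victor is a knight.
- Victor (knight) says "Alice is a knight" - this is TRUE because Alice is a knight.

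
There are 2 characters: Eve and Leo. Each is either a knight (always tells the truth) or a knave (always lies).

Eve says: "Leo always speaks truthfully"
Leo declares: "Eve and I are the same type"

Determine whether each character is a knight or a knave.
Eve is a knight.
Leo is a knight.

Verification:
- Eve (knight) says "Leo always speaks truthfully" - this is TRUE because Leo is a knight.
- Leo (knight) says "Eve and I are the same type" - this is TRUE because Leo is a knight and Eve is a knight.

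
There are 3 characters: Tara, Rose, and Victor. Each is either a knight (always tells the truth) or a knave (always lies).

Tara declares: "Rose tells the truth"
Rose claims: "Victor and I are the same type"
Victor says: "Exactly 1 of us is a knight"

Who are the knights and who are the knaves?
Tara is a knave.
Rose is a knave.
Victor is a knight.

Verification:
- Tara (knave) says "Rose tells the truth" - this is FALSE (a lie) because Rose is a knave.
- Rose (knave) says "Victor and I are the same type" - this is FALSE (a lie) because Rose is a knave and Victor is a knight.
- Victor (knight) says "Exactly 1 of us is a knight" - this is TRUE because there are 1 knights.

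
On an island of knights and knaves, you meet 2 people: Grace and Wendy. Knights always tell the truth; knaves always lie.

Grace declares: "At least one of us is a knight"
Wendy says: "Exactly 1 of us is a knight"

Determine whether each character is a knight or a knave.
Grace is a knave.
Wendy is a knave.

Verification:
- Grace (knave) says "At least one of us is a knight" - this is FALSE (a lie) because no one is a knight.
- Wendy (knave) says "Exactly 1 of us is a knight" - this is FALSE (a lie) because there are 0 knights.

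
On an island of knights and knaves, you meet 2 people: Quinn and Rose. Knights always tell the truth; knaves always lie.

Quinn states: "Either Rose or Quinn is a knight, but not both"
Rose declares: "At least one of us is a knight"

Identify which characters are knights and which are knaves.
Quinn is a knave.
Rose is a knave.

Verification:
- Quinn (knave) says "Either Rose or Quinn is a knight, but not both" - this is FALSE (a lie) because Rose is a knave and Quinn is a knave.
- Rose (knave) says "At least one of us is a knight" - this is FALSE (a lie) because no one is a knight.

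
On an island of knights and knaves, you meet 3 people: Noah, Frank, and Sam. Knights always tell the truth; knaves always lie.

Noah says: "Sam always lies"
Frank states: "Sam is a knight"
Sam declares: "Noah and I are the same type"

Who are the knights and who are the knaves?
Noah is a knight.
Frank is a knave.
Sam is a knave.

Verification:
- Noah (knight) says "Sam always lies" - this is TRUE because Sam is a knave.
- Frank (knave) says "Sam is a knight" - this is FALSE (a lie) because Sam is a knave.
- Sam (knave) says "Noah and I are the same type" - this is FALSE (a lie) because Sam is a knave and Noah is a knight.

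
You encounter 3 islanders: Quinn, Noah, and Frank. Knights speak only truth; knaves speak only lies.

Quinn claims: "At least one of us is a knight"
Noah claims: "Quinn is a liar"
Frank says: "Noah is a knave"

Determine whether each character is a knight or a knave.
Quinn is a knight.
Noah is a knave.
Frank is a knight.

Verification:
- Quinn (knight) says "At least one of us is a knight" - this is TRUE because Quinn and Frank are knights.
- Noah (knave) says "Quinn is a liar" - this is FALSE (a lie) because Quinn is a knight.
- Frank (knight) says "Noah is a knave" - this is TRUE because Noah is a knave.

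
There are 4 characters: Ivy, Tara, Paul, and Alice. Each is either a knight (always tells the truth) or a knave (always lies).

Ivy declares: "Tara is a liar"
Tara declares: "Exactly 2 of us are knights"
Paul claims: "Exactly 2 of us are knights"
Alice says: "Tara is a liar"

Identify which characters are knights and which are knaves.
Ivy is a knave.
Tara is a knight.
Paul is a knight.
Alice is a knave.

Verification:
- Ivy (knave) says "Tara is a liar" - this is FALSE (a lie) because Tara is a knight.
- Tara (knight) says "Exactly 2 of us are knights" - this is TRUE because there are 2 knights.
- Paul (knight) says "Exactly 2 of us are knights" - this is TRUE because there are 2 knights.
- Alice (knave) says "Tara is a liar" - this is FALSE (a lie) because Tara is a knight.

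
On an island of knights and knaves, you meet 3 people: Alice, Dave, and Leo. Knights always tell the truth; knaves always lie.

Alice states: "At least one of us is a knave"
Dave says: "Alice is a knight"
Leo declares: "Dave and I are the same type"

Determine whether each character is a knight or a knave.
Alice is a knight.
Dave is a knight.
Leo is a knave.

Verification:
- Alice (knight) says "At least one of us is a knave" - this is TRUE because Leo is a knave.
- Dave (knight) says "Alice is a knight" - this is TRUE because Alice is a knight.
- Leo (knave) says "Dave and I are the same type" - this is FALSE (a lie) because Leo is a knave and Dave is a knight.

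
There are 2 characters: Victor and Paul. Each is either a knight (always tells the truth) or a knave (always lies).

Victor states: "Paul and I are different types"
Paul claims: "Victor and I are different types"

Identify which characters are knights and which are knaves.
Victor is a knave.
Paul is a knave.

Verification:
- Victor (knave) says "Paul and I are different types" - this is FALSE (a lie) because Victor is a knave and Paul is a knave.
- Paul (knave) says "Victor and I are different types" - this is FALSE (a lie) because Paul is a knave and Victor is a knave.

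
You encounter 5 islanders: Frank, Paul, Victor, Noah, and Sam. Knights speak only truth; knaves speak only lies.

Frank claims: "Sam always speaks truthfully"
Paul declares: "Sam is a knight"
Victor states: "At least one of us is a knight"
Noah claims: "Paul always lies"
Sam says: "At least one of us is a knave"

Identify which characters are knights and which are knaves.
Frank is a knight.
Paul is a knight.
Victor is a knight.
Noah is a knave.
Sam is a knight.

Verification:
- Frank (knight) says "Sam always speaks truthfully" - this is TRUE because Sam is a knight.
- Paul (knight) says "Sam is a knight" - this is TRUE because Sam is a knight.
- Victor (knight) says "At least one of us is a knight" - this is TRUE because Frank, Paul, Victor, and Sam are knights.
- Noah (knave) says "Paul always lies" - this is FALSE (a lie) because Paul is a knight.
- Sam (knight) says "At least one of us is a knave" - this is TRUE because Noah is a knave.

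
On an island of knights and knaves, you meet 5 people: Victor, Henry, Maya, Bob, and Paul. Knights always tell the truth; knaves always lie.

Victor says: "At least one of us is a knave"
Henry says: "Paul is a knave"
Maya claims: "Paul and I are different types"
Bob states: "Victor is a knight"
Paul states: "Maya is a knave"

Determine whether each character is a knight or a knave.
Victor is a knight.
Henry is a knight.
Maya is a knight.
Bob is a knight.
Paul is a knave.

Verification:
- Victor (knight) says "At least one of us is a knave" - this is TRUE because Paul is a knave.
- Henry (knight) says "Paul is a knave" - this is TRUE because Paul is a knave.
- Maya (knight) says "Paul and I are different types" - this is TRUE because Maya is a knight and Paul is a knave.
- Bob (knight) says "Victor is a knight" - this is TRUE because Victor is a knight.
- Paul (knave) says "Maya is a knave" - this is FALSE (a lie) because Maya is a knight.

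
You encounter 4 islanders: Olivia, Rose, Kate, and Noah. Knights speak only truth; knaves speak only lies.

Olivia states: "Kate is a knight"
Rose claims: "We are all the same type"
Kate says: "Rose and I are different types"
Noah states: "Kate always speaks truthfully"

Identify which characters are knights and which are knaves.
Olivia is a knight.
Rose is a knave.
Kate is a knight.
Noah is a knight.

Verification:
- Olivia (knight) says "Kate is a knight" - this is TRUE because Kate is a knight.
- Rose (knave) says "We are all the same type" - this is FALSE (a lie) because Olivia, Kate, and Noah are knights and Rose is a knave.
- Kate (knight) says "Rose and I are different types" - this is TRUE because Kate is a knight and Rose is a knave.
- Noah (knight) says "Kate always speaks truthfully" - this is TRUE because Kate is a knight.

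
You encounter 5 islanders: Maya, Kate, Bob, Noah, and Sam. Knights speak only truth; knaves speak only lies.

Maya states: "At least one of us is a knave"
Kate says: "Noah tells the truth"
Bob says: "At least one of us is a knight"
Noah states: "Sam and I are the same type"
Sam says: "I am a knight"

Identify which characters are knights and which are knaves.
Maya is a knight.
Kate is a knave.
Bob is a knight.
Noah is a knave.
Sam is a knight.

Verification:
- Maya (knight) says "At least one of us is a knave" - this is TRUE because Kate and Noah are knaves.
- Kate (knave) says "Noah tells the truth" - this is FALSE (a lie) because Noah is a knave.
- Bob (knight) says "At least one of us is a knight" - this is TRUE because Maya, Bob, and Sam are knights.
- Noah (knave) says "Sam and I are the same type" - this is FALSE (a lie) because Noah is a knave and Sam is a knight.
- Sam (knight) says "I am a knight" - this is TRUE because Sam is a knight.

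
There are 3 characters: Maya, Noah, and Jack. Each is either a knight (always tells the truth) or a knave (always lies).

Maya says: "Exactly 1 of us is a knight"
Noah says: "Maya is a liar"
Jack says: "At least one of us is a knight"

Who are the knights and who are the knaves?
Maya is a knave.
Noah is a knight.
Jack is a knight.

Verification:
- Maya (knave) says "Exactly 1 of us is a knight" - this is FALSE (a lie) because there are 2 knights.
- Noah (knight) says "Maya is a liar" - this is TRUE because Maya is a knave.
- Jack (knight) says "At least one of us is a knight" - this is TRUE because Noah and Jack are knights.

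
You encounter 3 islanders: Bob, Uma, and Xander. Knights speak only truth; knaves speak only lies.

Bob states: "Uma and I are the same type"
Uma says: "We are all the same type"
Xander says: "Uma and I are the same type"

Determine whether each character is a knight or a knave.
Bob is a knight.
Uma is a knight.
Xander is a knight.

Verification:
- Bob (knight) says "Uma and I are the same type" - this is TRUE because Bob is a knight and Uma is a knight.
- Uma (knight) says "We are all the same type" - this is TRUE because Bob, Uma, and Xander are knights.
- Xander (knight) says "Uma and I are the same type" - this is TRUE because Xander is a knight and Uma is a knight.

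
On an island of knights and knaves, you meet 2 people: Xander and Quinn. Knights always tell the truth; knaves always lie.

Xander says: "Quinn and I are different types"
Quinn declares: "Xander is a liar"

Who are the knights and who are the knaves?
Xander is a knight.
Quinn is a knave.

Verification:
- Xander (knight) says "Quinn and I are different types" - this is TRUE because Xander is a knight and Quinn is a knave.
- Quinn (knave) says "Xander is a liar" - this is FALSE (a lie) because Xander is a knight.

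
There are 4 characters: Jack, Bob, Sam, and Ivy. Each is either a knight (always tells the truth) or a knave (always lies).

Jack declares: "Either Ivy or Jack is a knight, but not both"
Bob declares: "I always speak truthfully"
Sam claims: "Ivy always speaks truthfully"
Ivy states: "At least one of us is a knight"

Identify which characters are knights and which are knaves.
Jack is a knave.
Bob is a knave.
Sam is a knave.
Ivy is a knave.

Verification:
- Jack (knave) says "Either Ivy or Jack is a knight, but not both" - this is FALSE (a lie) because Ivy is a knave and Jack is a knave.
- Bob (knave) says "I always speak truthfully" - this is FALSE (a lie) because Bob is a knave.
- Sam (knave) says "Ivy always speaks truthfully" - this is FALSE (a lie) because Ivy is a knave.
- Ivy (knave) says "At least one of us is a knight" - this is FALSE (a lie) because no one is a knight.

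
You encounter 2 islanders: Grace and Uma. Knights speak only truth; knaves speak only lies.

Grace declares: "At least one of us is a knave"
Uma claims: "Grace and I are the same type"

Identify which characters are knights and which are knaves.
Grace is a knight.
Uma is a knave.

Verification:
- Grace (knight) says "At least one of us is a knave" - this is TRUE because Uma is a knave.
- Uma (knave) says "Grace and I are the same type" - this is FALSE (a lie) because Uma is a knave and Grace is a knight.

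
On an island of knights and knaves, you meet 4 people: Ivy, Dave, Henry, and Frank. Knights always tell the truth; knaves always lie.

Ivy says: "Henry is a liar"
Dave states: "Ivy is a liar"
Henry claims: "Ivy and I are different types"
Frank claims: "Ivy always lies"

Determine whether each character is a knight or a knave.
Ivy is a knave.
Dave is a knight.
Henry is a knight.
Frank is a knight.

Verification:
- Ivy (knave) says "Henry is a liar" - this is FALSE (a lie) because Henry is a knight.
- Dave (knight) says "Ivy is a liar" - this is TRUE because Ivy is a knave.
- Henry (knight) says "Ivy and I are different types" - this is TRUE because Henry is a knight and Ivy is a knave.
- Frank (knight) says "Ivy always lies" - this is TRUE because Ivy is a knave.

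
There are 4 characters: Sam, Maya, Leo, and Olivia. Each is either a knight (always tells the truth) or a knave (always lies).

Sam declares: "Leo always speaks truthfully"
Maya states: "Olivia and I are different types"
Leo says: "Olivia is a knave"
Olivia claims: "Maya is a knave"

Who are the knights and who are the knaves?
Sam is a knight.
Maya is a knight.
Leo is a knight.
Olivia is a knave.

Verification:
- Sam (knight) says "Leo always speaks truthfully" - this is TRUE because Leo is a knight.
- Maya (knight) says "Olivia and I are different types" - this is TRUE because Maya is a knight and Olivia is a knave.
- Leo (knight) says "Olivia is a knave" - this is TRUE because Olivia is a knave.
- Olivia (knave) says "Maya is a knave" - this is FALSE (a lie) because Maya is a knight.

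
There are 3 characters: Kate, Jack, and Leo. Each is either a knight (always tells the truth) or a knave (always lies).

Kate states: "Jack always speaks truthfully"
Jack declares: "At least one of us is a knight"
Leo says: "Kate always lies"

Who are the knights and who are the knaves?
Kate is a knight.
Jack is a knight.
Leo is a knave.

Verification:
- Kate (knight) says "Jack always speaks truthfully" - this is TRUE because Jack is a knight.
- Jack (knight) says "At least one of us is a knight" - this is TRUE because Kate and Jack are knights.
- Leo (knave) says "Kate always lies" - this is FALSE (a lie) because Kate is a knight.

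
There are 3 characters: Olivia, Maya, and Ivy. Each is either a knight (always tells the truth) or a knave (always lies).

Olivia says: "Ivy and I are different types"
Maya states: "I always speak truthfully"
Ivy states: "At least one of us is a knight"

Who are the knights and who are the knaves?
Olivia is a knave.
Maya is a knave.
Ivy is a knave.

Verification:
- Olivia (knave) says "Ivy and I are different types" - this is FALSE (a lie) because Olivia is a knave and Ivy is a knave.
- Maya (knave) says "I always speak truthfully" - this is FALSE (a lie) because Maya is a knave.
- Ivy (knave) says "At least one of us is a knight" - this is FALSE (a lie) because no one is a knight.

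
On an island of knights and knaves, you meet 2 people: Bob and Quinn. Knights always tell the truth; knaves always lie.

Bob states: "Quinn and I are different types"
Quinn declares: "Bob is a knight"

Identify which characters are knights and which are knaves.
Bob is a knave.
Quinn is a knave.

Verification:
- Bob (knave) says "Quinn and I are different types" - this is FALSE (a lie) because Bob is a knave and Quinn is a knave.
- Quinn (knave) says "Bob is a knight" - this is FALSE (a lie) because Bob is a knave.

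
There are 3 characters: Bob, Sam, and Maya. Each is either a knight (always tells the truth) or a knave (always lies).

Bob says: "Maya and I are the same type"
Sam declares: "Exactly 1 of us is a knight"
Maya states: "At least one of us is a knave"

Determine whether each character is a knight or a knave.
Bob is a knight.
Sam is a knave.
Maya is a knight.

Verification:
- Bob (knight) says "Maya and I are the same type" - this is TRUE because Bob is a knight and Maya is a knight.
- Sam (knave) says "Exactly 1 of us is a knight" - this is FALSE (a lie) because there are 2 knights.
- Maya (knight) says "At least one of us is a knave" - this is TRUE because Sam is a knave.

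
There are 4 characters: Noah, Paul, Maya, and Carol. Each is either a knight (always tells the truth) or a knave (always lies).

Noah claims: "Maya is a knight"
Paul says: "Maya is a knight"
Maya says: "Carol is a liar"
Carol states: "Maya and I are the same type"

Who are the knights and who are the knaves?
Noah is a knight.
Paul is a knight.
Maya is a knight.
Carol is a knave.

Verification:
- Noah (knight) says "Maya is a knight" - this is TRUE because Maya is a knight.
- Paul (knight) says "Maya is a knight" - this is TRUE because Maya is a knight.
- Maya (knight) says "Carol is a liar" - this is TRUE because Carol is a knave.
- Carol (knave) says "Maya and I are the same type" - this is FALSE (a lie) because Carol is a knave and Maya is a knight.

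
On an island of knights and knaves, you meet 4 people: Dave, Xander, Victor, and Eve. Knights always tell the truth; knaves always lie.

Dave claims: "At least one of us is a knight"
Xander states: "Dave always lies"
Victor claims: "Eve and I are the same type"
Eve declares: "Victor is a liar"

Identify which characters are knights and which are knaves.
Dave is a knight.
Xander is a knave.
Victor is a knave.
Eve is a knight.

Verification:
- Dave (knight) says "At least one of us is a knight" - this is TRUE because Dave and Eve are knights.
- Xander (knave) says "Dave always lies" - this is FALSE (a lie) because Dave is a knight.
- Victor (knave) says "Eve and I are the same type" - this is FALSE (a lie) because Victor is a knave and Eve is a knight.
- Eve (knight) says "Victor is a liar" - this is TRUE because Victor is a knave.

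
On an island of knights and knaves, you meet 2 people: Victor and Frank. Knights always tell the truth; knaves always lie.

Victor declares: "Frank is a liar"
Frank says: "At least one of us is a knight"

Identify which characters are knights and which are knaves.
Victor is a knave.
Frank is a knight.

Verification:
- Victor (knave) says "Frank is a liar" - this is FALSE (a lie) because Frank is a knight.
- Frank (knight) says "At least one of us is a knight" - this is TRUE because Frank is a knight.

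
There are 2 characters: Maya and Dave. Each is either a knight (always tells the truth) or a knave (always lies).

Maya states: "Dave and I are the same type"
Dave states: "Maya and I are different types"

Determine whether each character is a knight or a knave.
Maya is a knave.
Dave is a knight.

Verification:
- Maya (knave) says "Dave and I are the same type" - this is FALSE (a lie) because Maya is a knave and Dave is a knight.
- Dave (knight) says "Maya and I are different types" - this is TRUE because Dave is a knight and Maya is a knave.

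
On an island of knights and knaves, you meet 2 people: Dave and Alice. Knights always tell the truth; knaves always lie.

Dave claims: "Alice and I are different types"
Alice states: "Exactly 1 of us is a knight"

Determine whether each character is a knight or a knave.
Dave is a knave.
Alice is a knave.

Verification:
- Dave (knave) says "Alice and I are different types" - this is FALSE (a lie) because Dave is a knave and Alice is a knave.
- Alice (knave) says "Exactly 1 of us is a knight" - this is FALSE (a lie) because there are 0 knights.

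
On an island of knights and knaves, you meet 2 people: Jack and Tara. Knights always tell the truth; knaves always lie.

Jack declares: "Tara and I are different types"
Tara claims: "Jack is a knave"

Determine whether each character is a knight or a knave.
Jack is a knight.
Tara is a knave.

Verification:
- Jack (knight) says "Tara and I are different types" - this is TRUE because Jack is a knight and Tara is a knave.
- Tara (knave) says "Jack is a knave" - this is FALSE (a lie) because Jack is a knight.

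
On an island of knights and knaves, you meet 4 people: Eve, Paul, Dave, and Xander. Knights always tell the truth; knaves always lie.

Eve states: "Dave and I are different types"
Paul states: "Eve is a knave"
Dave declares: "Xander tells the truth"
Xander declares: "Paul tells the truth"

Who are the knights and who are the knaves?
Eve is a knight.
Paul is a knave.
Dave is a knave.
Xander is a knave.

Verification:
- Eve (knight) says "Dave and I are different types" - this is TRUE because Eve is a knight and Dave is a knave.
- Paul (knave) says "Eve is a knave" - this is FALSE (a lie) because Eve is a knight.
- Dave (knave) says "Xander tells the truth" - this is FALSE (a lie) because Xander is a knave.
- Xander (knave) says "Paul tells the truth" - this is FALSE (a lie) because Paul is a knave.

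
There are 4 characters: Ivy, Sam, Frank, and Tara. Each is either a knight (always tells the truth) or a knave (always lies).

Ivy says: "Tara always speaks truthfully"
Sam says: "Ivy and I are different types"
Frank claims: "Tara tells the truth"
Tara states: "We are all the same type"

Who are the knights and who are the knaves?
Ivy is a knave.
Sam is a knight.
Frank is a knave.
Tara is a knave.

Verification:
- Ivy (knave) says "Tara always speaks truthfully" - this is FALSE (a lie) because Tara is a knave.
- Sam (knight) says "Ivy and I are different types" - this is TRUE because Sam is a knight and Ivy is a knave.
- Frank (knave) says "Tara tells the truth" - this is FALSE (a lie) because Tara is a knave.
- Tara (knave) says "We are all the same type" - this is FALSE (a lie) because Sam is a knight and Ivy, Frank, and Tara are knaves.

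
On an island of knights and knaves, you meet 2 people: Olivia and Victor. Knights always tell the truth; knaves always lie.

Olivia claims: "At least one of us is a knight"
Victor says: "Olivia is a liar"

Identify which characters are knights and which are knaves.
Olivia is a knight.
Victor is a knave.

Verification:
- Olivia (knight) says "At least one of us is a knight" - this is TRUE because Olivia is a knight.
- Victor (knave) says "Olivia is a liar" - this is FALSE (a lie) because Olivia is a knight.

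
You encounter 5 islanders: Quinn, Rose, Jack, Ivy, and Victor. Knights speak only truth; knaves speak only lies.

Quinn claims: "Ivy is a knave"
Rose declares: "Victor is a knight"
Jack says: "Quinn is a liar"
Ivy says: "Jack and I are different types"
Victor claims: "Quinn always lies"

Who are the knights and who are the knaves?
Quinn is a knight.
Rose is a knave.
Jack is a knave.
Ivy is a knave.
Victor is a knave.

Verification:
- Quinn (knight) says "Ivy is a knave" - this is TRUE because Ivy is a knave.
- Rose (knave) says "Victor is a knight" - this is FALSE (a lie) because Victor is a knave.
- Jack (knave) says "Quinn is a liar" - this is FALSE (a lie) because Quinn is a knight.
- Ivy (knave) says "Jack and I are different types" - this is FALSE (a lie) because Ivy is a knave and Jack is a knave.
- Victor (knave) says "Quinn always lies" - this is FALSE (a lie) because Quinn is a knight.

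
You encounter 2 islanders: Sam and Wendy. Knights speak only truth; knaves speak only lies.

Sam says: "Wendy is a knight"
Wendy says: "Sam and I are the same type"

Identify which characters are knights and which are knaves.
Sam is a knight.
Wendy is a knight.

Verification:
- Sam (knight) says "Wendy is a knight" - this is TRUE because Wendy is a knight.
- Wendy (knight) says "Sam and I are the same type" - this is TRUE because Wendy is a knight and Sam is a knight.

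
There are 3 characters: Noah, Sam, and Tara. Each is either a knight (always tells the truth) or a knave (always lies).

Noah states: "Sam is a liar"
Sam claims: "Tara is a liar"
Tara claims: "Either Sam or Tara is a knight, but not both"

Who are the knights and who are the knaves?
Noah is a knight.
Sam is a knave.
Tara is a knight.

Verification:
- Noah (knight) says "Sam is a liar" - this is TRUE because Sam is a knave.
- Sam (knave) says "Tara is a liar" - this is FALSE (a lie) because Tara is a knight.
- Tara (knight) says "Either Sam or Tara is a knight, but not both" - this is TRUE because Sam is a knave and Tara is a knight.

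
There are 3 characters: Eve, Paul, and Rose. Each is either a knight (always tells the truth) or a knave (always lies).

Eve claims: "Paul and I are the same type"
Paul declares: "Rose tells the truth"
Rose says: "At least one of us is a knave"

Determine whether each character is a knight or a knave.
Eve is a knave.
Paul is a knight.
Rose is a knight.

Verification:
- Eve (knave) says "Paul and I are the same type" - this is FALSE (a lie) because Eve is a knave and Paul is a knight.
- Paul (knight) says "Rose tells the truth" - this is TRUE because Rose is a knight.
- Rose (knight) says "At least one of us is a knave" - this is TRUE because Eve is a knave.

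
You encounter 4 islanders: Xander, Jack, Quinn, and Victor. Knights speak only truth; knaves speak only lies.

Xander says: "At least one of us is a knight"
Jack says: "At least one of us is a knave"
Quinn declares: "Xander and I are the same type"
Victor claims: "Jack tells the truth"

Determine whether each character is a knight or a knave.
Xander is a knight.
Jack is a knight.
Quinn is a knave.
Victor is a knight.

Verification:
- Xander (knight) says "At least one of us is a knight" - this is TRUE because Xander, Jack, and Victor are knights.
- Jack (knight) says "At least one of us is a knave" - this is TRUE because Quinn is a knave.
- Quinn (knave) says "Xander and I are the same type" - this is FALSE (a lie) because Quinn is a knave and Xander is a knight.
- Victor (knight) says "Jack tells the truth" - this is TRUE because Jack is a knight.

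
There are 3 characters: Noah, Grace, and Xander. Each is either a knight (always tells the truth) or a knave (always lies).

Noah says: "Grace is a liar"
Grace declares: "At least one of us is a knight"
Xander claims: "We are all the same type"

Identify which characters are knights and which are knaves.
Noah is a knave.
Grace is a knight.
Xander is a knave.

Verification:
- Noah (knave) says "Grace is a liar" - this is FALSE (a lie) because Grace is a knight.
- Grace (knight) says "At least one of us is a knight" - this is TRUE because Grace is a knight.
- Xander (knave) says "We are all the same type" - this is FALSE (a lie) because Grace is a knight and Noah and Xander are knaves.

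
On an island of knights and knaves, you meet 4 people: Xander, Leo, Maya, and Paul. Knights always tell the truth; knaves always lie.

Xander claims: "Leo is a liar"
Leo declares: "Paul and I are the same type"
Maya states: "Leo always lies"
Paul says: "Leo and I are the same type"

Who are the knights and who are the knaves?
Xander is a knave.
Leo is a knight.
Maya is a knave.
Paul is a knight.

Verification:
- Xander (knave) says "Leo is a liar" - this is FALSE (a lie) because Leo is a knight.
- Leo (knight) says "Paul and I are the same type" - this is TRUE because Leo is a knight and Paul is a knight.
- Maya (knave) says "Leo always lies" - this is FALSE (a lie) because Leo is a knight.
- Paul (knight) says "Leo and I are the same type" - this is TRUE because Paul is a knight and Leo is a knight.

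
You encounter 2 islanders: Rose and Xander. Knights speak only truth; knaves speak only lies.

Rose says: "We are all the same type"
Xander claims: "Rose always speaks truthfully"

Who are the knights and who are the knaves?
Rose is a knight.
Xander is a knight.

Verification:
- Rose (knight) says "We are all the same type" - this is TRUE because Rose and Xander are knights.
- Xander (knight) says "Rose always speaks truthfully" - this is TRUE because Rose is a knight.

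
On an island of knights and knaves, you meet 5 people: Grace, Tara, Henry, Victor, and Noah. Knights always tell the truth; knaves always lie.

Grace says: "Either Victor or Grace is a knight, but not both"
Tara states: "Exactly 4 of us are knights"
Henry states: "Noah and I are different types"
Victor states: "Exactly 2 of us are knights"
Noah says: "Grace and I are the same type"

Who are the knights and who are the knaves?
Grace is a knight.
Tara is a knave.
Henry is a knave.
Victor is a knave.
Noah is a knave.

Verification:
- Grace (knight) says "Either Victor or Grace is a knight, but not both" - this is TRUE because Victor is a knave and Grace is a knight.
- Tara (knave) says "Exactly 4 of us are knights" - this is FALSE (a lie) because there are 1 knights.
- Henry (knave) says "Noah and I are different types" - this is FALSE (a lie) because Henry is a knave and Noah is a knave.
- Victor (knave) says "Exactly 2 of us are knights" - this is FALSE (a lie) because there are 1 knights.
- Noah (knave) says "Grace and I are the same type" - this is FALSE (a lie) because Noah is a knave and Grace is a knight.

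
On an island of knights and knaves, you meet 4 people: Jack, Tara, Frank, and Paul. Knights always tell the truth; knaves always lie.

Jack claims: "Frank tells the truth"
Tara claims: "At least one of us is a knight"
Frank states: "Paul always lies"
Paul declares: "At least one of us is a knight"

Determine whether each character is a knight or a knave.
Jack is a knave.
Tara is a knight.
Frank is a knave.
Paul is a knight.

Verification:
- Jack (knave) says "Frank tells the truth" - this is FALSE (a lie) because Frank is a knave.
- Tara (knight) says "At least one of us is a knight" - this is TRUE because Tara and Paul are knights.
- Frank (knave) says "Paul always lies" - this is FALSE (a lie) because Paul is a knight.
- Paul (knight) says "At least one of us is a knight" - this is TRUE because Tara and Paul are knights.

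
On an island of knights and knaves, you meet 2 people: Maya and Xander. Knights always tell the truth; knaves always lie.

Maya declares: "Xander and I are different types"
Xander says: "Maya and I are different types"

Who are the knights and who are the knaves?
Maya is a knave.
Xander is a knave.

Verification:
- Maya (knave) says "Xander and I are different types" - this is FALSE (a lie) because Maya is a knave and Xander is a knave.
- Xander (knave) says "Maya and I are different types" - this is FALSE (a lie) because Xander is a knave and Maya is a knave.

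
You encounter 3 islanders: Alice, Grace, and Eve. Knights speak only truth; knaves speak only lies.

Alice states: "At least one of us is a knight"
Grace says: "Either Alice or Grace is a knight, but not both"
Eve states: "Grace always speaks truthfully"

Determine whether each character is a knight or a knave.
Alice is a knave.
Grace is a knave.
Eve is a knave.

Verification:
- Alice (knave) says "At least one of us is a knight" - this is FALSE (a lie) because no one is a knight.
- Grace (knave) says "Either Alice or Grace is a knight, but not both" - this is FALSE (a lie) because Alice is a knave and Grace is a knave.
- Eve (knave) says "Grace always speaks truthfully" - this is FALSE (a lie) because Grace is a knave.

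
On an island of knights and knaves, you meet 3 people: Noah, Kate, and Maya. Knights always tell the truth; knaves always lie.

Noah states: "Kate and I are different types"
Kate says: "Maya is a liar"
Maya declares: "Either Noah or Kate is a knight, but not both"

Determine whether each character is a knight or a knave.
Noah is a knight.
Kate is a knave.
Maya is a knight.

Verification:
- Noah (knight) says "Kate and I are different types" - this is TRUE because Noah is a knight and Kate is a knave.
- Kate (knave) says "Maya is a liar" - this is FALSE (a lie) because Maya is a knight.
- Maya (knight) says "Either Noah or Kate is a knight, but not both" - this is TRUE because Noah is a knight and Kate is a knave.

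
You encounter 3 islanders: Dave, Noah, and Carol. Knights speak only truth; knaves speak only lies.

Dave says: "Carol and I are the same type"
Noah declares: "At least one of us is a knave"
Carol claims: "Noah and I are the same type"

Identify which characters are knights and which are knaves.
Dave is a knave.
Noah is a knight.
Carol is a knight.

Verification:
- Dave (knave) says "Carol and I are the same type" - this is FALSE (a lie) because Dave is a knave and Carol is a knight.
- Noah (knight) says "At least one of us is a knave" - this is TRUE because Dave is a knave.
- Carol (knight) says "Noah and I are the same type" - this is TRUE because Carol is a knight and Noah is a knight.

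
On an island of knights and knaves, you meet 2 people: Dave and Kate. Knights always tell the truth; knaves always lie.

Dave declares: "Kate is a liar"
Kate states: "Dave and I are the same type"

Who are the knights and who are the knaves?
Dave is a knight.
Kate is a knave.

Verification:
- Dave (knight) says "Kate is a liar" - this is TRUE because Kate is a knave.
- Kate (knave) says "Dave and I are the same type" - this is FALSE (a lie) because Kate is a knave and Dave is a knight.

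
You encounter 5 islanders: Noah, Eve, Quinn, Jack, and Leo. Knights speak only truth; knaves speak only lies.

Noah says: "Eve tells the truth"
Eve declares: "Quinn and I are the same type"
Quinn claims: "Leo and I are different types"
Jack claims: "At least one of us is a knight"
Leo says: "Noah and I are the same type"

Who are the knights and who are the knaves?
Noah is a knight.
Eve is a knight.
Quinn is a knight.
Jack is a knight.
Leo is a knave.

Verification:
- Noah (knight) says "Eve tells the truth" - this is TRUE because Eve is a knight.
- Eve (knight) says "Quinn and I are the same type" - this is TRUE because Eve is a knight and Quinn is a knight.
- Quinn (knight) says "Leo and I are different types" - this is TRUE because Quinn is a knight and Leo is a knave.
- Jack (knight) says "At least one of us is a knight" - this is TRUE because Noah, Eve, Quinn, and Jack are knights.
- Leo (knave) says "Noah and I are the same type" - this is FALSE (a lie) because Leo is a knave and Noah is a knight.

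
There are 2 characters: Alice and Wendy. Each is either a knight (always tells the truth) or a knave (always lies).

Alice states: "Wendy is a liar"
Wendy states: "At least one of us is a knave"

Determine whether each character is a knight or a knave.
Alice is a knave.
Wendy is a knight.

Verification:
- Alice (knave) says "Wendy is a liar" - this is FALSE (a lie) because Wendy is a knight.
- Wendy (knight) says "At least one of us is a knave" - this is TRUE because Alice is a knave.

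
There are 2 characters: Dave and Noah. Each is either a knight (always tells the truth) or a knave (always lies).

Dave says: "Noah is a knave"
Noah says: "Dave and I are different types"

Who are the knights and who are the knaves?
Dave is a knave.
Noah is a knight.

Verification:
- Dave (knave) says "Noah is a knave" - this is FALSE (a lie) because Noah is a knight.
- Noah (knight) says "Dave and I are different types" - this is TRUE because Noah is a knight and Dave is a knave.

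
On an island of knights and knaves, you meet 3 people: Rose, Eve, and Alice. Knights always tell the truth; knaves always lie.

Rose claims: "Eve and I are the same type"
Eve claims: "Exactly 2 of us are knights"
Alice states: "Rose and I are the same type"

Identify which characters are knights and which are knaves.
Rose is a knight.
Eve is a knight.
Alice is a knave.

Verification:
- Rose (knight) says "Eve and I are the same type" - this is TRUE because Rose is a knight and Eve is a knight.
- Eve (knight) says "Exactly 2 of us are knights" - this is TRUE because there are 2 knights.
- Alice (knave) says "Rose and I are the same type" - this is FALSE (a lie) because Alice is a knave and Rose is a knight.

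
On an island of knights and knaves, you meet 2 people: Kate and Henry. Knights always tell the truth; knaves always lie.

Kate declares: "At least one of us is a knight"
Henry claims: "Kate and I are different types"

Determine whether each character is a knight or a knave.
Kate is a knave.
Henry is a knave.

Verification:
- Kate (knave) says "At least one of us is a knight" - this is FALSE (a lie) because no one is a knight.
- Henry (knave) says "Kate and I are different types" - this is FALSE (a lie) because Henry is a knave and Kate is a knave.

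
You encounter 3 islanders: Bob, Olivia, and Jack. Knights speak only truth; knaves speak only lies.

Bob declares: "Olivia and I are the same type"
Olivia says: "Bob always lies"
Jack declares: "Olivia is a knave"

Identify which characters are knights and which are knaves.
Bob is a knave.
Olivia is a knight.
Jack is a knave.

Verification:
- Bob (knave) says "Olivia and I are the same type" - this is FALSE (a lie) because Bob is a knave and Olivia is a knight.
- Olivia (knight) says "Bob always lies" - this is TRUE because Bob is a knave.
- Jack (knave) says "Olivia is a knave" - this is FALSE (a lie) because Olivia is a knight.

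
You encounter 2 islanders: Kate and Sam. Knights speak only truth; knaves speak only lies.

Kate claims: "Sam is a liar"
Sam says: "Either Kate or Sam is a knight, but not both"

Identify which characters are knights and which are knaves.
Kate is a knave.
Sam is a knight.

Verification:
- Kate (knave) says "Sam is a liar" - this is FALSE (a lie) because Sam is a knight.
- Sam (knight) says "Either Kate or Sam is a knight, but not both" - this is TRUE because Kate is a knave and Sam is a knight.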